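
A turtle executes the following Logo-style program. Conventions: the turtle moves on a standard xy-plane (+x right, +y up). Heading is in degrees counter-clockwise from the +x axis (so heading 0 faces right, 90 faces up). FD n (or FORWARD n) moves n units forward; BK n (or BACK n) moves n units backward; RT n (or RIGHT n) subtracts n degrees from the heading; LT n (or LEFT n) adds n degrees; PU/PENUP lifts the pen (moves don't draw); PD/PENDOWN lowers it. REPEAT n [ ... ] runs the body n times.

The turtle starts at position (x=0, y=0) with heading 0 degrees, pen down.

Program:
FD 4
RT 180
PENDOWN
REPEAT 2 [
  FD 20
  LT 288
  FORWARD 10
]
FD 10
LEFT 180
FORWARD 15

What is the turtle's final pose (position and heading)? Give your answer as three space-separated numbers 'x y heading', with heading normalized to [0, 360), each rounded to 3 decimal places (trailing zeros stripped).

Executing turtle program step by step:
Start: pos=(0,0), heading=0, pen down
FD 4: (0,0) -> (4,0) [heading=0, draw]
RT 180: heading 0 -> 180
PD: pen down
REPEAT 2 [
  -- iteration 1/2 --
  FD 20: (4,0) -> (-16,0) [heading=180, draw]
  LT 288: heading 180 -> 108
  FD 10: (-16,0) -> (-19.09,9.511) [heading=108, draw]
  -- iteration 2/2 --
  FD 20: (-19.09,9.511) -> (-25.271,28.532) [heading=108, draw]
  LT 288: heading 108 -> 36
  FD 10: (-25.271,28.532) -> (-17.18,34.41) [heading=36, draw]
]
FD 10: (-17.18,34.41) -> (-9.09,40.287) [heading=36, draw]
LT 180: heading 36 -> 216
FD 15: (-9.09,40.287) -> (-21.225,31.471) [heading=216, draw]
Final: pos=(-21.225,31.471), heading=216, 7 segment(s) drawn

Answer: -21.225 31.471 216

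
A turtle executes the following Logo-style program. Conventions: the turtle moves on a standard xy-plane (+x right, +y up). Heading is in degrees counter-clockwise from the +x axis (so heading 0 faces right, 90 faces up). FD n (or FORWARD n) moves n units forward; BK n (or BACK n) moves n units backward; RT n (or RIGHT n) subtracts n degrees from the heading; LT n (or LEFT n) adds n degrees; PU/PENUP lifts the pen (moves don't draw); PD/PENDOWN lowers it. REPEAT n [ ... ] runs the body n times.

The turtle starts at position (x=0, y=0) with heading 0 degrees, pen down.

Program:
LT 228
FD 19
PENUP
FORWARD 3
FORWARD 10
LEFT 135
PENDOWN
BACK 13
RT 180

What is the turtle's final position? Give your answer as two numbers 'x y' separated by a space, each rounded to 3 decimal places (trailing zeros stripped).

Executing turtle program step by step:
Start: pos=(0,0), heading=0, pen down
LT 228: heading 0 -> 228
FD 19: (0,0) -> (-12.713,-14.12) [heading=228, draw]
PU: pen up
FD 3: (-12.713,-14.12) -> (-14.721,-16.349) [heading=228, move]
FD 10: (-14.721,-16.349) -> (-21.412,-23.781) [heading=228, move]
LT 135: heading 228 -> 3
PD: pen down
BK 13: (-21.412,-23.781) -> (-34.394,-24.461) [heading=3, draw]
RT 180: heading 3 -> 183
Final: pos=(-34.394,-24.461), heading=183, 2 segment(s) drawn

Answer: -34.394 -24.461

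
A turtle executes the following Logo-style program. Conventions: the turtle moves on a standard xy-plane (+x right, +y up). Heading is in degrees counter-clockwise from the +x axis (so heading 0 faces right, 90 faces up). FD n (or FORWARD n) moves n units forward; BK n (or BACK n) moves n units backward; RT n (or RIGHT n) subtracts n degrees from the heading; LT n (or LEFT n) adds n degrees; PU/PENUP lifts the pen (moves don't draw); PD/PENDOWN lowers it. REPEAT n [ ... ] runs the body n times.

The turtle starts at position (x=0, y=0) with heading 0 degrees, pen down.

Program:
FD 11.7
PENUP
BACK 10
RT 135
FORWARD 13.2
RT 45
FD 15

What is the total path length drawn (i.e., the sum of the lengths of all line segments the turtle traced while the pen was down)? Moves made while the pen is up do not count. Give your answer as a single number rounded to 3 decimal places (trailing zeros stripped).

Answer: 11.7

Derivation:
Executing turtle program step by step:
Start: pos=(0,0), heading=0, pen down
FD 11.7: (0,0) -> (11.7,0) [heading=0, draw]
PU: pen up
BK 10: (11.7,0) -> (1.7,0) [heading=0, move]
RT 135: heading 0 -> 225
FD 13.2: (1.7,0) -> (-7.634,-9.334) [heading=225, move]
RT 45: heading 225 -> 180
FD 15: (-7.634,-9.334) -> (-22.634,-9.334) [heading=180, move]
Final: pos=(-22.634,-9.334), heading=180, 1 segment(s) drawn

Segment lengths:
  seg 1: (0,0) -> (11.7,0), length = 11.7
Total = 11.7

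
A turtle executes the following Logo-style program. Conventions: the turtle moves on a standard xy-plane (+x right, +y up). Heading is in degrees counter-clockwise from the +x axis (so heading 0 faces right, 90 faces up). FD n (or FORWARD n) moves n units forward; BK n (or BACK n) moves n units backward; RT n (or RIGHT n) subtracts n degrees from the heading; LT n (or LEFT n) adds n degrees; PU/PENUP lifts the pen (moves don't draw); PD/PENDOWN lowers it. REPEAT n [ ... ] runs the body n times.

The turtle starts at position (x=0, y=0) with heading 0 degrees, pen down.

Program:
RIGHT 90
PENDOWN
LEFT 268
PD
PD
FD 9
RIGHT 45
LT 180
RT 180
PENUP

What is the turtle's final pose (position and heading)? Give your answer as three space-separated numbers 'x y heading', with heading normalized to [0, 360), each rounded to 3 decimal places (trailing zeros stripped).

Executing turtle program step by step:
Start: pos=(0,0), heading=0, pen down
RT 90: heading 0 -> 270
PD: pen down
LT 268: heading 270 -> 178
PD: pen down
PD: pen down
FD 9: (0,0) -> (-8.995,0.314) [heading=178, draw]
RT 45: heading 178 -> 133
LT 180: heading 133 -> 313
RT 180: heading 313 -> 133
PU: pen up
Final: pos=(-8.995,0.314), heading=133, 1 segment(s) drawn

Answer: -8.995 0.314 133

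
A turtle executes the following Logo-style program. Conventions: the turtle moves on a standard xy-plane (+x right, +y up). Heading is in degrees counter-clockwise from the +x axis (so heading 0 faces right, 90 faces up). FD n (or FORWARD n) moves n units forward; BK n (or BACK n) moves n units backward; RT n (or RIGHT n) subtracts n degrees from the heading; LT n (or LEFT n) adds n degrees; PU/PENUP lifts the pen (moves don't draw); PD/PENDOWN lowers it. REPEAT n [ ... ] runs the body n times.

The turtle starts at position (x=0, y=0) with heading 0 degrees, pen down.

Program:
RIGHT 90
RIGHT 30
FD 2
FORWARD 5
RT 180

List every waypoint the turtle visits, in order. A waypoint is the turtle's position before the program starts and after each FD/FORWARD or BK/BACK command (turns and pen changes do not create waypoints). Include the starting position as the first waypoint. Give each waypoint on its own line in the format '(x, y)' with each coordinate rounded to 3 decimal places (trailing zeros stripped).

Executing turtle program step by step:
Start: pos=(0,0), heading=0, pen down
RT 90: heading 0 -> 270
RT 30: heading 270 -> 240
FD 2: (0,0) -> (-1,-1.732) [heading=240, draw]
FD 5: (-1,-1.732) -> (-3.5,-6.062) [heading=240, draw]
RT 180: heading 240 -> 60
Final: pos=(-3.5,-6.062), heading=60, 2 segment(s) drawn
Waypoints (3 total):
(0, 0)
(-1, -1.732)
(-3.5, -6.062)

Answer: (0, 0)
(-1, -1.732)
(-3.5, -6.062)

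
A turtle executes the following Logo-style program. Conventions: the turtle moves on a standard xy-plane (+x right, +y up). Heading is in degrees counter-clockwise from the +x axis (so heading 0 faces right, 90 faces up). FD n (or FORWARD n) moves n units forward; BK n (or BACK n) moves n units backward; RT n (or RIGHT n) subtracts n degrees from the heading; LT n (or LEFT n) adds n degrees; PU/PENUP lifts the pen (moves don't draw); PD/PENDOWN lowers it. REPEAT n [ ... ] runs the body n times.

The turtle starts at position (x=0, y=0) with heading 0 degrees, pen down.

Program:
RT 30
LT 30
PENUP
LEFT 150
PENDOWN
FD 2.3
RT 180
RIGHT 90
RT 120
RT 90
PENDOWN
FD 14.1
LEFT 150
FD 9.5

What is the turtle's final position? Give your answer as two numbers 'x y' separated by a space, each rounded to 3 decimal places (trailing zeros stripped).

Answer: 0.719 8.2

Derivation:
Executing turtle program step by step:
Start: pos=(0,0), heading=0, pen down
RT 30: heading 0 -> 330
LT 30: heading 330 -> 0
PU: pen up
LT 150: heading 0 -> 150
PD: pen down
FD 2.3: (0,0) -> (-1.992,1.15) [heading=150, draw]
RT 180: heading 150 -> 330
RT 90: heading 330 -> 240
RT 120: heading 240 -> 120
RT 90: heading 120 -> 30
PD: pen down
FD 14.1: (-1.992,1.15) -> (10.219,8.2) [heading=30, draw]
LT 150: heading 30 -> 180
FD 9.5: (10.219,8.2) -> (0.719,8.2) [heading=180, draw]
Final: pos=(0.719,8.2), heading=180, 3 segment(s) drawn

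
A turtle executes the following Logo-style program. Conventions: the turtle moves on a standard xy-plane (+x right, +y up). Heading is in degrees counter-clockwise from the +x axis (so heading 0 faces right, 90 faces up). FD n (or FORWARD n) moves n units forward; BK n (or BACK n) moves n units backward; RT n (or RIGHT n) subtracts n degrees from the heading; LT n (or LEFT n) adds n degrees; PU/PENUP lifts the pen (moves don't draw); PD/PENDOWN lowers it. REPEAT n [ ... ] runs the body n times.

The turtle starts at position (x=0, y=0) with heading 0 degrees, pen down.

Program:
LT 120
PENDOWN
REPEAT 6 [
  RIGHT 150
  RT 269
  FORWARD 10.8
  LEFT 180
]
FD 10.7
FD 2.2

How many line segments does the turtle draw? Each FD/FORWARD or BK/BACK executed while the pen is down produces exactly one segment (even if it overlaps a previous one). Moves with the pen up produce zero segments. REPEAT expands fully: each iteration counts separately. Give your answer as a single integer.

Executing turtle program step by step:
Start: pos=(0,0), heading=0, pen down
LT 120: heading 0 -> 120
PD: pen down
REPEAT 6 [
  -- iteration 1/6 --
  RT 150: heading 120 -> 330
  RT 269: heading 330 -> 61
  FD 10.8: (0,0) -> (5.236,9.446) [heading=61, draw]
  LT 180: heading 61 -> 241
  -- iteration 2/6 --
  RT 150: heading 241 -> 91
  RT 269: heading 91 -> 182
  FD 10.8: (5.236,9.446) -> (-5.557,9.069) [heading=182, draw]
  LT 180: heading 182 -> 2
  -- iteration 3/6 --
  RT 150: heading 2 -> 212
  RT 269: heading 212 -> 303
  FD 10.8: (-5.557,9.069) -> (0.325,0.011) [heading=303, draw]
  LT 180: heading 303 -> 123
  -- iteration 4/6 --
  RT 150: heading 123 -> 333
  RT 269: heading 333 -> 64
  FD 10.8: (0.325,0.011) -> (5.059,9.718) [heading=64, draw]
  LT 180: heading 64 -> 244
  -- iteration 5/6 --
  RT 150: heading 244 -> 94
  RT 269: heading 94 -> 185
  FD 10.8: (5.059,9.718) -> (-5.7,8.777) [heading=185, draw]
  LT 180: heading 185 -> 5
  -- iteration 6/6 --
  RT 150: heading 5 -> 215
  RT 269: heading 215 -> 306
  FD 10.8: (-5.7,8.777) -> (0.648,0.04) [heading=306, draw]
  LT 180: heading 306 -> 126
]
FD 10.7: (0.648,0.04) -> (-5.641,8.696) [heading=126, draw]
FD 2.2: (-5.641,8.696) -> (-6.934,10.476) [heading=126, draw]
Final: pos=(-6.934,10.476), heading=126, 8 segment(s) drawn
Segments drawn: 8

Answer: 8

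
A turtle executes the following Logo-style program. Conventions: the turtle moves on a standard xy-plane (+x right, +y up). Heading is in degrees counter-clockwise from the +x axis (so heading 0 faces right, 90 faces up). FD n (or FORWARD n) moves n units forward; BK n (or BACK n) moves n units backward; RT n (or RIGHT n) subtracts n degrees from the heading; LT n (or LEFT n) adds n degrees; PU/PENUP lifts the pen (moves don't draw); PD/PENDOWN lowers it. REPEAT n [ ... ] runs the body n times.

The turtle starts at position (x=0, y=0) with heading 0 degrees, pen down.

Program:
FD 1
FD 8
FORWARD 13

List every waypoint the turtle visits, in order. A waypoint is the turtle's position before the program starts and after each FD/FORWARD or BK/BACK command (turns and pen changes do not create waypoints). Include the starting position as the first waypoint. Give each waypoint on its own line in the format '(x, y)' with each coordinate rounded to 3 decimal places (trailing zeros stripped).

Answer: (0, 0)
(1, 0)
(9, 0)
(22, 0)

Derivation:
Executing turtle program step by step:
Start: pos=(0,0), heading=0, pen down
FD 1: (0,0) -> (1,0) [heading=0, draw]
FD 8: (1,0) -> (9,0) [heading=0, draw]
FD 13: (9,0) -> (22,0) [heading=0, draw]
Final: pos=(22,0), heading=0, 3 segment(s) drawn
Waypoints (4 total):
(0, 0)
(1, 0)
(9, 0)
(22, 0)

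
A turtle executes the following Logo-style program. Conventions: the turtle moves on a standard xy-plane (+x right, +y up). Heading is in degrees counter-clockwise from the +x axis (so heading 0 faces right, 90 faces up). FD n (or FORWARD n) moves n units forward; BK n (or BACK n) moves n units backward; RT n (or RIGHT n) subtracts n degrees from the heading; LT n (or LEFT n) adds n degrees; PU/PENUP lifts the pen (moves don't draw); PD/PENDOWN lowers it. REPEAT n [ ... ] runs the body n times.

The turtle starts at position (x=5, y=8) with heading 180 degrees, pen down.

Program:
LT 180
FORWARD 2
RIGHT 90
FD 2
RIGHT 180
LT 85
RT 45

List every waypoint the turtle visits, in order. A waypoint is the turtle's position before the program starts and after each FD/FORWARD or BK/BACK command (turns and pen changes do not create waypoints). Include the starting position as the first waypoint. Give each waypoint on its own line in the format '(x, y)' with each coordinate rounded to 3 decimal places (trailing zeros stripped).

Answer: (5, 8)
(7, 8)
(7, 6)

Derivation:
Executing turtle program step by step:
Start: pos=(5,8), heading=180, pen down
LT 180: heading 180 -> 0
FD 2: (5,8) -> (7,8) [heading=0, draw]
RT 90: heading 0 -> 270
FD 2: (7,8) -> (7,6) [heading=270, draw]
RT 180: heading 270 -> 90
LT 85: heading 90 -> 175
RT 45: heading 175 -> 130
Final: pos=(7,6), heading=130, 2 segment(s) drawn
Waypoints (3 total):
(5, 8)
(7, 8)
(7, 6)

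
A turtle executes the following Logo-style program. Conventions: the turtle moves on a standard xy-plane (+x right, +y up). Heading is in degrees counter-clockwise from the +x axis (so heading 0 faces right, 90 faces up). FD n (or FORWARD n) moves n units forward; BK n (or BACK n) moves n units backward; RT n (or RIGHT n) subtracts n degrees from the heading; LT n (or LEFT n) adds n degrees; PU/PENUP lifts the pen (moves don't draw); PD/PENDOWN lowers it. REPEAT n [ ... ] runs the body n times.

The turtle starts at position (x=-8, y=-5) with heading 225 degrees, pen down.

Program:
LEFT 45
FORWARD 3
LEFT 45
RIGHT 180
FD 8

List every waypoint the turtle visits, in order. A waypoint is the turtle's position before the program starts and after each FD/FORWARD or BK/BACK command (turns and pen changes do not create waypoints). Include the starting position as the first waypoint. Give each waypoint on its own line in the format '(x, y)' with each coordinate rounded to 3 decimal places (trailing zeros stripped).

Executing turtle program step by step:
Start: pos=(-8,-5), heading=225, pen down
LT 45: heading 225 -> 270
FD 3: (-8,-5) -> (-8,-8) [heading=270, draw]
LT 45: heading 270 -> 315
RT 180: heading 315 -> 135
FD 8: (-8,-8) -> (-13.657,-2.343) [heading=135, draw]
Final: pos=(-13.657,-2.343), heading=135, 2 segment(s) drawn
Waypoints (3 total):
(-8, -5)
(-8, -8)
(-13.657, -2.343)

Answer: (-8, -5)
(-8, -8)
(-13.657, -2.343)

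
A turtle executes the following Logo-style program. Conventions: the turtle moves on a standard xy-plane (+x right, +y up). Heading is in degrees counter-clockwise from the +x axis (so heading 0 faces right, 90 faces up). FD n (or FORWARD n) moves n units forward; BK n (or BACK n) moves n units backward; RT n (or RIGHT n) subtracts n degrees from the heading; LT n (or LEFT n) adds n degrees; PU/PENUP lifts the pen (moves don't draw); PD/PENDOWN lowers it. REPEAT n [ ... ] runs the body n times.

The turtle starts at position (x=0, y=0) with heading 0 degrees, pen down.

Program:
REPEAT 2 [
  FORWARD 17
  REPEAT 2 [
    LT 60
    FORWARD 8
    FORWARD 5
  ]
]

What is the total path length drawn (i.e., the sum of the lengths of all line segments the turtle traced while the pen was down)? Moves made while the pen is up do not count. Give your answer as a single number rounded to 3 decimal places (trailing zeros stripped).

Executing turtle program step by step:
Start: pos=(0,0), heading=0, pen down
REPEAT 2 [
  -- iteration 1/2 --
  FD 17: (0,0) -> (17,0) [heading=0, draw]
  REPEAT 2 [
    -- iteration 1/2 --
    LT 60: heading 0 -> 60
    FD 8: (17,0) -> (21,6.928) [heading=60, draw]
    FD 5: (21,6.928) -> (23.5,11.258) [heading=60, draw]
    -- iteration 2/2 --
    LT 60: heading 60 -> 120
    FD 8: (23.5,11.258) -> (19.5,18.187) [heading=120, draw]
    FD 5: (19.5,18.187) -> (17,22.517) [heading=120, draw]
  ]
  -- iteration 2/2 --
  FD 17: (17,22.517) -> (8.5,37.239) [heading=120, draw]
  REPEAT 2 [
    -- iteration 1/2 --
    LT 60: heading 120 -> 180
    FD 8: (8.5,37.239) -> (0.5,37.239) [heading=180, draw]
    FD 5: (0.5,37.239) -> (-4.5,37.239) [heading=180, draw]
    -- iteration 2/2 --
    LT 60: heading 180 -> 240
    FD 8: (-4.5,37.239) -> (-8.5,30.311) [heading=240, draw]
    FD 5: (-8.5,30.311) -> (-11,25.981) [heading=240, draw]
  ]
]
Final: pos=(-11,25.981), heading=240, 10 segment(s) drawn

Segment lengths:
  seg 1: (0,0) -> (17,0), length = 17
  seg 2: (17,0) -> (21,6.928), length = 8
  seg 3: (21,6.928) -> (23.5,11.258), length = 5
  seg 4: (23.5,11.258) -> (19.5,18.187), length = 8
  seg 5: (19.5,18.187) -> (17,22.517), length = 5
  seg 6: (17,22.517) -> (8.5,37.239), length = 17
  seg 7: (8.5,37.239) -> (0.5,37.239), length = 8
  seg 8: (0.5,37.239) -> (-4.5,37.239), length = 5
  seg 9: (-4.5,37.239) -> (-8.5,30.311), length = 8
  seg 10: (-8.5,30.311) -> (-11,25.981), length = 5
Total = 86

Answer: 86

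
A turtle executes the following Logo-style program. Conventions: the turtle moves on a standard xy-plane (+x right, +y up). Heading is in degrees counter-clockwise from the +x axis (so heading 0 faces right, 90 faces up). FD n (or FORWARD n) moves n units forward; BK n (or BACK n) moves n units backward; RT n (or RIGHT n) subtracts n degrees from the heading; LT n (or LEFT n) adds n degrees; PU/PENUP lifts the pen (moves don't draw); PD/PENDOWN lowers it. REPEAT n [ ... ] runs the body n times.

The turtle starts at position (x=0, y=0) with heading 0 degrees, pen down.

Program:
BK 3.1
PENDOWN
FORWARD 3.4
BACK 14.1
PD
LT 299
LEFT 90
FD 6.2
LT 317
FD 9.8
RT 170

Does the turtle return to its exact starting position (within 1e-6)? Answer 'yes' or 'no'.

Answer: no

Derivation:
Executing turtle program step by step:
Start: pos=(0,0), heading=0, pen down
BK 3.1: (0,0) -> (-3.1,0) [heading=0, draw]
PD: pen down
FD 3.4: (-3.1,0) -> (0.3,0) [heading=0, draw]
BK 14.1: (0.3,0) -> (-13.8,0) [heading=0, draw]
PD: pen down
LT 299: heading 0 -> 299
LT 90: heading 299 -> 29
FD 6.2: (-13.8,0) -> (-8.377,3.006) [heading=29, draw]
LT 317: heading 29 -> 346
FD 9.8: (-8.377,3.006) -> (1.132,0.635) [heading=346, draw]
RT 170: heading 346 -> 176
Final: pos=(1.132,0.635), heading=176, 5 segment(s) drawn

Start position: (0, 0)
Final position: (1.132, 0.635)
Distance = 1.298; >= 1e-6 -> NOT closed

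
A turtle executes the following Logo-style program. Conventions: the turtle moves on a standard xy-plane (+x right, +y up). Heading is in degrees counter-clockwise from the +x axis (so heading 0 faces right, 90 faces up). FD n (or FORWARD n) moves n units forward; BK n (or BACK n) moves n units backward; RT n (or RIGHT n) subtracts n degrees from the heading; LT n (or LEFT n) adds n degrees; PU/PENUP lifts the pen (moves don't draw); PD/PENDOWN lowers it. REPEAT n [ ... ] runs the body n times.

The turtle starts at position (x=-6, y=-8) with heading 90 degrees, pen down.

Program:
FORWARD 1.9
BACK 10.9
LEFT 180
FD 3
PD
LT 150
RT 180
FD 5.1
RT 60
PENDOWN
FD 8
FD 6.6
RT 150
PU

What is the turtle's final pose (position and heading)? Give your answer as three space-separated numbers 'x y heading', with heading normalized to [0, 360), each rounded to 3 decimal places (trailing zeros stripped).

Executing turtle program step by step:
Start: pos=(-6,-8), heading=90, pen down
FD 1.9: (-6,-8) -> (-6,-6.1) [heading=90, draw]
BK 10.9: (-6,-6.1) -> (-6,-17) [heading=90, draw]
LT 180: heading 90 -> 270
FD 3: (-6,-17) -> (-6,-20) [heading=270, draw]
PD: pen down
LT 150: heading 270 -> 60
RT 180: heading 60 -> 240
FD 5.1: (-6,-20) -> (-8.55,-24.417) [heading=240, draw]
RT 60: heading 240 -> 180
PD: pen down
FD 8: (-8.55,-24.417) -> (-16.55,-24.417) [heading=180, draw]
FD 6.6: (-16.55,-24.417) -> (-23.15,-24.417) [heading=180, draw]
RT 150: heading 180 -> 30
PU: pen up
Final: pos=(-23.15,-24.417), heading=30, 6 segment(s) drawn

Answer: -23.15 -24.417 30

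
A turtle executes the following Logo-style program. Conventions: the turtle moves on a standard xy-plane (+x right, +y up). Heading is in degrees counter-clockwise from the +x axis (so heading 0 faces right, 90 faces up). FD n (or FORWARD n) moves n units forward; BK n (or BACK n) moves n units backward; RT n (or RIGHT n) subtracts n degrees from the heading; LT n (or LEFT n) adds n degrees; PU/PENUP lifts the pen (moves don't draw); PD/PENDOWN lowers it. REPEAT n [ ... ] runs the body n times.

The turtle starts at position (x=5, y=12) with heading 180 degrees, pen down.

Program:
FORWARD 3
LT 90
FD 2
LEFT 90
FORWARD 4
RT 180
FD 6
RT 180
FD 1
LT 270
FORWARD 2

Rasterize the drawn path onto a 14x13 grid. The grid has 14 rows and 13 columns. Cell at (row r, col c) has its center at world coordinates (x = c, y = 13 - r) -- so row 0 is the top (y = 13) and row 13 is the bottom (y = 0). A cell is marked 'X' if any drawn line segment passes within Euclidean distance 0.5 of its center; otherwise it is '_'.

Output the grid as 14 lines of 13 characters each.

Answer: _____________
__XXXX_______
__X__________
XXXXXXX______
_X___________
_X___________
_____________
_____________
_____________
_____________
_____________
_____________
_____________
_____________

Derivation:
Segment 0: (5,12) -> (2,12)
Segment 1: (2,12) -> (2,10)
Segment 2: (2,10) -> (6,10)
Segment 3: (6,10) -> (0,10)
Segment 4: (0,10) -> (1,10)
Segment 5: (1,10) -> (1,8)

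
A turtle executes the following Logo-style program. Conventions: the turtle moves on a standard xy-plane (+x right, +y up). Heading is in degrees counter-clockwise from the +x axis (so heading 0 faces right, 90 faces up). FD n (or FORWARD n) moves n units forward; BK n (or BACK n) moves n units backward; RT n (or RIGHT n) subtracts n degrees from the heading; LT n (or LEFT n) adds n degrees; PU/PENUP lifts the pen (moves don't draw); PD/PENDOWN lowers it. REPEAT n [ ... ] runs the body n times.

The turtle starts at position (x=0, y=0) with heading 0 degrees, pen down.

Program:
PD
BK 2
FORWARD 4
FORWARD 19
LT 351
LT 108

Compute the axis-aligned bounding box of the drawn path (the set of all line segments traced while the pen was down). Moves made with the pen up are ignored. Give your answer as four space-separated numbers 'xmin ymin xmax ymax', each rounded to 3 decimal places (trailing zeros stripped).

Answer: -2 0 21 0

Derivation:
Executing turtle program step by step:
Start: pos=(0,0), heading=0, pen down
PD: pen down
BK 2: (0,0) -> (-2,0) [heading=0, draw]
FD 4: (-2,0) -> (2,0) [heading=0, draw]
FD 19: (2,0) -> (21,0) [heading=0, draw]
LT 351: heading 0 -> 351
LT 108: heading 351 -> 99
Final: pos=(21,0), heading=99, 3 segment(s) drawn

Segment endpoints: x in {-2, 0, 2, 21}, y in {0}
xmin=-2, ymin=0, xmax=21, ymax=0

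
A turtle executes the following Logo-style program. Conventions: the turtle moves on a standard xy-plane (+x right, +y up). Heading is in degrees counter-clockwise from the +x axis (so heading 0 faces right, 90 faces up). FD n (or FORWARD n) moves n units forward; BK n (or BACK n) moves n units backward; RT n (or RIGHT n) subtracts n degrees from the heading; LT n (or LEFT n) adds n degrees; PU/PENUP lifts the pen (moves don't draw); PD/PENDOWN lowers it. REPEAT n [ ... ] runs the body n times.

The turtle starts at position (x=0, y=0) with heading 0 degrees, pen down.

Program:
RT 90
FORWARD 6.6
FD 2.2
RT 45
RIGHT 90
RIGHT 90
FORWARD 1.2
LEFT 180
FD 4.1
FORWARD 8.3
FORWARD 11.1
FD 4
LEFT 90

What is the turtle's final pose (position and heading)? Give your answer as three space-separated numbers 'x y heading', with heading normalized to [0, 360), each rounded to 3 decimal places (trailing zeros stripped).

Answer: -18.597 -27.397 315

Derivation:
Executing turtle program step by step:
Start: pos=(0,0), heading=0, pen down
RT 90: heading 0 -> 270
FD 6.6: (0,0) -> (0,-6.6) [heading=270, draw]
FD 2.2: (0,-6.6) -> (0,-8.8) [heading=270, draw]
RT 45: heading 270 -> 225
RT 90: heading 225 -> 135
RT 90: heading 135 -> 45
FD 1.2: (0,-8.8) -> (0.849,-7.951) [heading=45, draw]
LT 180: heading 45 -> 225
FD 4.1: (0.849,-7.951) -> (-2.051,-10.851) [heading=225, draw]
FD 8.3: (-2.051,-10.851) -> (-7.92,-16.72) [heading=225, draw]
FD 11.1: (-7.92,-16.72) -> (-15.768,-24.568) [heading=225, draw]
FD 4: (-15.768,-24.568) -> (-18.597,-27.397) [heading=225, draw]
LT 90: heading 225 -> 315
Final: pos=(-18.597,-27.397), heading=315, 7 segment(s) drawn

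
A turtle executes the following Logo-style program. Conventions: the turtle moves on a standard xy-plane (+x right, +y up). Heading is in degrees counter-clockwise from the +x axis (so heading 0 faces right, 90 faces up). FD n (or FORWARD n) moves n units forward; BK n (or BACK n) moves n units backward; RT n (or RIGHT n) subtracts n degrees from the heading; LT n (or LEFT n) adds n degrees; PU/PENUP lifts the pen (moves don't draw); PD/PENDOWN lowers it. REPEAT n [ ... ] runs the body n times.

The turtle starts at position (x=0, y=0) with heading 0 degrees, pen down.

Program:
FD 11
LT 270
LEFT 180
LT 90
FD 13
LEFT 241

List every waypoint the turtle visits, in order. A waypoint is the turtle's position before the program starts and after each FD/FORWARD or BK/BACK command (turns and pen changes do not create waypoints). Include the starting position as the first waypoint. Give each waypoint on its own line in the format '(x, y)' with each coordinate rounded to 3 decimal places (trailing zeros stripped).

Answer: (0, 0)
(11, 0)
(-2, 0)

Derivation:
Executing turtle program step by step:
Start: pos=(0,0), heading=0, pen down
FD 11: (0,0) -> (11,0) [heading=0, draw]
LT 270: heading 0 -> 270
LT 180: heading 270 -> 90
LT 90: heading 90 -> 180
FD 13: (11,0) -> (-2,0) [heading=180, draw]
LT 241: heading 180 -> 61
Final: pos=(-2,0), heading=61, 2 segment(s) drawn
Waypoints (3 total):
(0, 0)
(11, 0)
(-2, 0)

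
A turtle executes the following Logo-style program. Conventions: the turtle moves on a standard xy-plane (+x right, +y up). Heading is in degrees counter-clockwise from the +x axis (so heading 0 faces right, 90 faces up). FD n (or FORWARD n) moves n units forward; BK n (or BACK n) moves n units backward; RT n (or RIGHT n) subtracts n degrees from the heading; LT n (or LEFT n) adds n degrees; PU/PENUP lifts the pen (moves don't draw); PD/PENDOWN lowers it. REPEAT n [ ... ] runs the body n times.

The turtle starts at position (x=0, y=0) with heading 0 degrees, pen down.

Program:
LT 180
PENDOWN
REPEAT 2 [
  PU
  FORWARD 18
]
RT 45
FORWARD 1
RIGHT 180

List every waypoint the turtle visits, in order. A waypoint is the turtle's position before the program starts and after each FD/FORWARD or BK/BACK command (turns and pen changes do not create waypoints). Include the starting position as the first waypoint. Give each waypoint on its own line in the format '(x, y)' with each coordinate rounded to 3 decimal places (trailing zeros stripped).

Executing turtle program step by step:
Start: pos=(0,0), heading=0, pen down
LT 180: heading 0 -> 180
PD: pen down
REPEAT 2 [
  -- iteration 1/2 --
  PU: pen up
  FD 18: (0,0) -> (-18,0) [heading=180, move]
  -- iteration 2/2 --
  PU: pen up
  FD 18: (-18,0) -> (-36,0) [heading=180, move]
]
RT 45: heading 180 -> 135
FD 1: (-36,0) -> (-36.707,0.707) [heading=135, move]
RT 180: heading 135 -> 315
Final: pos=(-36.707,0.707), heading=315, 0 segment(s) drawn
Waypoints (4 total):
(0, 0)
(-18, 0)
(-36, 0)
(-36.707, 0.707)

Answer: (0, 0)
(-18, 0)
(-36, 0)
(-36.707, 0.707)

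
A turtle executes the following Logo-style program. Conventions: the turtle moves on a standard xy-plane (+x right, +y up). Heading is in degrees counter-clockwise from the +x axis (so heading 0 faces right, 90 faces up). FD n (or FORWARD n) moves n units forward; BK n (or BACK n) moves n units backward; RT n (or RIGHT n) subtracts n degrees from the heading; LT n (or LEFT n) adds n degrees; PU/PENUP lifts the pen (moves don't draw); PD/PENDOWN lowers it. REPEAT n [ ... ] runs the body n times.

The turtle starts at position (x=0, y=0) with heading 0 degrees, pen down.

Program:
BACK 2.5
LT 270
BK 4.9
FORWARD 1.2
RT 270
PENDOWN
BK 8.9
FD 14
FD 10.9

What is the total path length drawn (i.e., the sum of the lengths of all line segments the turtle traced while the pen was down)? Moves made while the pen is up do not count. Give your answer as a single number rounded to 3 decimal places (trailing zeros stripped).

Answer: 42.4

Derivation:
Executing turtle program step by step:
Start: pos=(0,0), heading=0, pen down
BK 2.5: (0,0) -> (-2.5,0) [heading=0, draw]
LT 270: heading 0 -> 270
BK 4.9: (-2.5,0) -> (-2.5,4.9) [heading=270, draw]
FD 1.2: (-2.5,4.9) -> (-2.5,3.7) [heading=270, draw]
RT 270: heading 270 -> 0
PD: pen down
BK 8.9: (-2.5,3.7) -> (-11.4,3.7) [heading=0, draw]
FD 14: (-11.4,3.7) -> (2.6,3.7) [heading=0, draw]
FD 10.9: (2.6,3.7) -> (13.5,3.7) [heading=0, draw]
Final: pos=(13.5,3.7), heading=0, 6 segment(s) drawn

Segment lengths:
  seg 1: (0,0) -> (-2.5,0), length = 2.5
  seg 2: (-2.5,0) -> (-2.5,4.9), length = 4.9
  seg 3: (-2.5,4.9) -> (-2.5,3.7), length = 1.2
  seg 4: (-2.5,3.7) -> (-11.4,3.7), length = 8.9
  seg 5: (-11.4,3.7) -> (2.6,3.7), length = 14
  seg 6: (2.6,3.7) -> (13.5,3.7), length = 10.9
Total = 42.4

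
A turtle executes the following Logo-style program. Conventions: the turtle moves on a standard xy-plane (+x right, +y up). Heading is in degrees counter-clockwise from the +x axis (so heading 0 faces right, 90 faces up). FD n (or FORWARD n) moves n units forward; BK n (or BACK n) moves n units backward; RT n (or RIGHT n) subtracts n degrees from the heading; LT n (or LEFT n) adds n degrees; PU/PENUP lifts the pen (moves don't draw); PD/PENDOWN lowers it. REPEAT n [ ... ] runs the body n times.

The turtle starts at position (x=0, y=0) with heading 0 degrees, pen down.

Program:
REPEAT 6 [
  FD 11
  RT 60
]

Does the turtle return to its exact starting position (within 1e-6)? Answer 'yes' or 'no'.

Executing turtle program step by step:
Start: pos=(0,0), heading=0, pen down
REPEAT 6 [
  -- iteration 1/6 --
  FD 11: (0,0) -> (11,0) [heading=0, draw]
  RT 60: heading 0 -> 300
  -- iteration 2/6 --
  FD 11: (11,0) -> (16.5,-9.526) [heading=300, draw]
  RT 60: heading 300 -> 240
  -- iteration 3/6 --
  FD 11: (16.5,-9.526) -> (11,-19.053) [heading=240, draw]
  RT 60: heading 240 -> 180
  -- iteration 4/6 --
  FD 11: (11,-19.053) -> (0,-19.053) [heading=180, draw]
  RT 60: heading 180 -> 120
  -- iteration 5/6 --
  FD 11: (0,-19.053) -> (-5.5,-9.526) [heading=120, draw]
  RT 60: heading 120 -> 60
  -- iteration 6/6 --
  FD 11: (-5.5,-9.526) -> (0,0) [heading=60, draw]
  RT 60: heading 60 -> 0
]
Final: pos=(0,0), heading=0, 6 segment(s) drawn

Start position: (0, 0)
Final position: (0, 0)
Distance = 0; < 1e-6 -> CLOSED

Answer: yes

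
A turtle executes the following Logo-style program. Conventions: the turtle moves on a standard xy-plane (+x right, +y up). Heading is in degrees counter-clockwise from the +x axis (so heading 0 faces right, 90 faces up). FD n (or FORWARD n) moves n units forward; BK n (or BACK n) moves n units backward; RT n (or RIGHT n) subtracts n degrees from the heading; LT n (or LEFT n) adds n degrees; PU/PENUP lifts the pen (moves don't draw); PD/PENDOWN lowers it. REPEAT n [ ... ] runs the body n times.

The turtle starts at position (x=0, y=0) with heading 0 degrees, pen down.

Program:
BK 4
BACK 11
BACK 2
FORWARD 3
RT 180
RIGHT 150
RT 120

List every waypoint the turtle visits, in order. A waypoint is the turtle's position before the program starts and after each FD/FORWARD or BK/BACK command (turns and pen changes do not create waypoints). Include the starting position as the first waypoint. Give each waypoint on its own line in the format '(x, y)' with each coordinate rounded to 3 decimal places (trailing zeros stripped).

Executing turtle program step by step:
Start: pos=(0,0), heading=0, pen down
BK 4: (0,0) -> (-4,0) [heading=0, draw]
BK 11: (-4,0) -> (-15,0) [heading=0, draw]
BK 2: (-15,0) -> (-17,0) [heading=0, draw]
FD 3: (-17,0) -> (-14,0) [heading=0, draw]
RT 180: heading 0 -> 180
RT 150: heading 180 -> 30
RT 120: heading 30 -> 270
Final: pos=(-14,0), heading=270, 4 segment(s) drawn
Waypoints (5 total):
(0, 0)
(-4, 0)
(-15, 0)
(-17, 0)
(-14, 0)

Answer: (0, 0)
(-4, 0)
(-15, 0)
(-17, 0)
(-14, 0)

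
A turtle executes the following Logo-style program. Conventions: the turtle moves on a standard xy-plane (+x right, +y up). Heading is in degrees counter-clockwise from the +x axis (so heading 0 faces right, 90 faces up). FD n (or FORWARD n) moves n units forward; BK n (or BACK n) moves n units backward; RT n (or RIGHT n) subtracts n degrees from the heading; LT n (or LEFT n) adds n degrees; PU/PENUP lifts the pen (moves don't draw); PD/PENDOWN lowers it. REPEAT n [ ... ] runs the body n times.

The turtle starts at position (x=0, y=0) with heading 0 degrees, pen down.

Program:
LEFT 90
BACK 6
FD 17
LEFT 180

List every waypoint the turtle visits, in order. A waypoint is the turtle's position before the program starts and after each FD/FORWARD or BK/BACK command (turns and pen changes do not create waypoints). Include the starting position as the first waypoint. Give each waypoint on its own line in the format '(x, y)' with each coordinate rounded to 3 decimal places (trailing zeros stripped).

Executing turtle program step by step:
Start: pos=(0,0), heading=0, pen down
LT 90: heading 0 -> 90
BK 6: (0,0) -> (0,-6) [heading=90, draw]
FD 17: (0,-6) -> (0,11) [heading=90, draw]
LT 180: heading 90 -> 270
Final: pos=(0,11), heading=270, 2 segment(s) drawn
Waypoints (3 total):
(0, 0)
(0, -6)
(0, 11)

Answer: (0, 0)
(0, -6)
(0, 11)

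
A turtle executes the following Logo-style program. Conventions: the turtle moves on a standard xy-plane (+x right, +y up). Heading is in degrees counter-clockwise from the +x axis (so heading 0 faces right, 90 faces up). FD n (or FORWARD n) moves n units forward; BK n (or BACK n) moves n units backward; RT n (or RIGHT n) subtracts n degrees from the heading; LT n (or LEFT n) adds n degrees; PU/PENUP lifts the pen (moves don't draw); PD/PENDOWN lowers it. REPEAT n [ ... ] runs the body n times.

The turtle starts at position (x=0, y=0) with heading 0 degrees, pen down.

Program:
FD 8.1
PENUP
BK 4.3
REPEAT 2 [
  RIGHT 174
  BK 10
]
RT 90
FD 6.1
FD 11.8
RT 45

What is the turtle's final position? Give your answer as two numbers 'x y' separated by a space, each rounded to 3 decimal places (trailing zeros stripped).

Answer: 7.685 -18.543

Derivation:
Executing turtle program step by step:
Start: pos=(0,0), heading=0, pen down
FD 8.1: (0,0) -> (8.1,0) [heading=0, draw]
PU: pen up
BK 4.3: (8.1,0) -> (3.8,0) [heading=0, move]
REPEAT 2 [
  -- iteration 1/2 --
  RT 174: heading 0 -> 186
  BK 10: (3.8,0) -> (13.745,1.045) [heading=186, move]
  -- iteration 2/2 --
  RT 174: heading 186 -> 12
  BK 10: (13.745,1.045) -> (3.964,-1.034) [heading=12, move]
]
RT 90: heading 12 -> 282
FD 6.1: (3.964,-1.034) -> (5.232,-7.001) [heading=282, move]
FD 11.8: (5.232,-7.001) -> (7.685,-18.543) [heading=282, move]
RT 45: heading 282 -> 237
Final: pos=(7.685,-18.543), heading=237, 1 segment(s) drawn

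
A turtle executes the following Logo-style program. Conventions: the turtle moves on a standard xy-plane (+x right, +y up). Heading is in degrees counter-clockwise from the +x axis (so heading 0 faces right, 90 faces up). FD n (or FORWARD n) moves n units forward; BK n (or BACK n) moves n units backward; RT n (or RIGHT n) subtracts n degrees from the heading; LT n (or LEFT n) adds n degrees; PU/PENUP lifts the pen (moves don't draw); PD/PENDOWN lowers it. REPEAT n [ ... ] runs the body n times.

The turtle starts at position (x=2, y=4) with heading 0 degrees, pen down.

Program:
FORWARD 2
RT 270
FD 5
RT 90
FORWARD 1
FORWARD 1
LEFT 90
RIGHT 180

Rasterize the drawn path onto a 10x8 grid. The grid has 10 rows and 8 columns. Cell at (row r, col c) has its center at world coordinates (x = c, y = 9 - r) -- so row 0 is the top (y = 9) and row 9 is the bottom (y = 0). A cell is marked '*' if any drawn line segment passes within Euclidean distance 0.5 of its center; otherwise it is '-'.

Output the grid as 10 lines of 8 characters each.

Answer: ----***-
----*---
----*---
----*---
----*---
--***---
--------
--------
--------
--------

Derivation:
Segment 0: (2,4) -> (4,4)
Segment 1: (4,4) -> (4,9)
Segment 2: (4,9) -> (5,9)
Segment 3: (5,9) -> (6,9)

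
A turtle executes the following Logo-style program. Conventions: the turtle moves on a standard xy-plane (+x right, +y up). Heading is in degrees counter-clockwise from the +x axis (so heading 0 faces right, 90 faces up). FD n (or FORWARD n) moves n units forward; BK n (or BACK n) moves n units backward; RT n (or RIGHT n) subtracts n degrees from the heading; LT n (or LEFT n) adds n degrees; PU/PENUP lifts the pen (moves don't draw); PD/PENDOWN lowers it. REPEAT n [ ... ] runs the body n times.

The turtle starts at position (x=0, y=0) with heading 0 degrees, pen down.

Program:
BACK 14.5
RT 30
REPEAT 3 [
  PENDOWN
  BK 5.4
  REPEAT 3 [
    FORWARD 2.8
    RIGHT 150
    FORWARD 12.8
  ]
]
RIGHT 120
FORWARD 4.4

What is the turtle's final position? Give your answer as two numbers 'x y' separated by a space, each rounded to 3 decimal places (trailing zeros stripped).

Executing turtle program step by step:
Start: pos=(0,0), heading=0, pen down
BK 14.5: (0,0) -> (-14.5,0) [heading=0, draw]
RT 30: heading 0 -> 330
REPEAT 3 [
  -- iteration 1/3 --
  PD: pen down
  BK 5.4: (-14.5,0) -> (-19.177,2.7) [heading=330, draw]
  REPEAT 3 [
    -- iteration 1/3 --
    FD 2.8: (-19.177,2.7) -> (-16.752,1.3) [heading=330, draw]
    RT 150: heading 330 -> 180
    FD 12.8: (-16.752,1.3) -> (-29.552,1.3) [heading=180, draw]
    -- iteration 2/3 --
    FD 2.8: (-29.552,1.3) -> (-32.352,1.3) [heading=180, draw]
    RT 150: heading 180 -> 30
    FD 12.8: (-32.352,1.3) -> (-21.267,7.7) [heading=30, draw]
    -- iteration 3/3 --
    FD 2.8: (-21.267,7.7) -> (-18.842,9.1) [heading=30, draw]
    RT 150: heading 30 -> 240
    FD 12.8: (-18.842,9.1) -> (-25.242,-1.985) [heading=240, draw]
  ]
  -- iteration 2/3 --
  PD: pen down
  BK 5.4: (-25.242,-1.985) -> (-22.542,2.691) [heading=240, draw]
  REPEAT 3 [
    -- iteration 1/3 --
    FD 2.8: (-22.542,2.691) -> (-23.942,0.267) [heading=240, draw]
    RT 150: heading 240 -> 90
    FD 12.8: (-23.942,0.267) -> (-23.942,13.067) [heading=90, draw]
    -- iteration 2/3 --
    FD 2.8: (-23.942,13.067) -> (-23.942,15.867) [heading=90, draw]
    RT 150: heading 90 -> 300
    FD 12.8: (-23.942,15.867) -> (-17.542,4.781) [heading=300, draw]
    -- iteration 3/3 --
    FD 2.8: (-17.542,4.781) -> (-16.142,2.357) [heading=300, draw]
    RT 150: heading 300 -> 150
    FD 12.8: (-16.142,2.357) -> (-27.227,8.757) [heading=150, draw]
  ]
  -- iteration 3/3 --
  PD: pen down
  BK 5.4: (-27.227,8.757) -> (-22.55,6.057) [heading=150, draw]
  REPEAT 3 [
    -- iteration 1/3 --
    FD 2.8: (-22.55,6.057) -> (-24.975,7.457) [heading=150, draw]
    RT 150: heading 150 -> 0
    FD 12.8: (-24.975,7.457) -> (-12.175,7.457) [heading=0, draw]
    -- iteration 2/3 --
    FD 2.8: (-12.175,7.457) -> (-9.375,7.457) [heading=0, draw]
    RT 150: heading 0 -> 210
    FD 12.8: (-9.375,7.457) -> (-20.46,1.057) [heading=210, draw]
    -- iteration 3/3 --
    FD 2.8: (-20.46,1.057) -> (-22.885,-0.343) [heading=210, draw]
    RT 150: heading 210 -> 60
    FD 12.8: (-22.885,-0.343) -> (-16.485,10.742) [heading=60, draw]
  ]
]
RT 120: heading 60 -> 300
FD 4.4: (-16.485,10.742) -> (-14.285,6.931) [heading=300, draw]
Final: pos=(-14.285,6.931), heading=300, 23 segment(s) drawn

Answer: -14.285 6.931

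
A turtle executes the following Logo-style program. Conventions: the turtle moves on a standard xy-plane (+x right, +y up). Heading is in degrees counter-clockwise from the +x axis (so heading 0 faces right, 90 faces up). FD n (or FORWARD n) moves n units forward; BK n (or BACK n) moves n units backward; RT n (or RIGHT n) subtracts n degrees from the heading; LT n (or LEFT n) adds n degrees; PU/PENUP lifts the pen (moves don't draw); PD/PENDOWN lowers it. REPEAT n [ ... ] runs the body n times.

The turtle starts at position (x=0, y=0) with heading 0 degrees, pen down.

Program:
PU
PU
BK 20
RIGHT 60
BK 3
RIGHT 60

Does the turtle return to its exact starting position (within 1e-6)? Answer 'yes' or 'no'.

Answer: no

Derivation:
Executing turtle program step by step:
Start: pos=(0,0), heading=0, pen down
PU: pen up
PU: pen up
BK 20: (0,0) -> (-20,0) [heading=0, move]
RT 60: heading 0 -> 300
BK 3: (-20,0) -> (-21.5,2.598) [heading=300, move]
RT 60: heading 300 -> 240
Final: pos=(-21.5,2.598), heading=240, 0 segment(s) drawn

Start position: (0, 0)
Final position: (-21.5, 2.598)
Distance = 21.656; >= 1e-6 -> NOT closed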